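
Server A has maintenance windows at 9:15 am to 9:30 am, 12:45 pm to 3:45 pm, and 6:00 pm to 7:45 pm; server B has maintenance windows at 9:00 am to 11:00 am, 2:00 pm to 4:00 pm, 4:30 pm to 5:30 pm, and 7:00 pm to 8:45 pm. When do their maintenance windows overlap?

9:15 am-9:30 am meets the second set on 9:15 am-9:30 am.
12:45 pm-3:45 pm meets the second set on 2:00 pm-3:45 pm.
6:00 pm-7:45 pm meets the second set on 7:00 pm-7:45 pm.

9:15 am-9:30 am, 2:00 pm-3:45 pm, 7:00 pm-7:45 pm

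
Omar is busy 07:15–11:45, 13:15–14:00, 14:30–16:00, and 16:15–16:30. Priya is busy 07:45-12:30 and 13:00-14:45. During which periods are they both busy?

07:15–11:45 overlaps B on 07:45–11:45.
13:15–14:00 overlaps B on 13:15–14:00.
14:30–16:00 overlaps B on 14:30–14:45.
16:15–16:30 falls entirely outside B.

07:45–11:45, 13:15–14:00, 14:30–14:45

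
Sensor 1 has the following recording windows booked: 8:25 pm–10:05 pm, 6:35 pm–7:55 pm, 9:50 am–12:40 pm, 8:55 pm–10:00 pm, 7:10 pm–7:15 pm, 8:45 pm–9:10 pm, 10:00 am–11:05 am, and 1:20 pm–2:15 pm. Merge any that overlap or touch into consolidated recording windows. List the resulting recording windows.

9:50 am–12:40 pm, 1:20 pm–2:15 pm, 6:35 pm–7:55 pm, 8:25 pm–10:05 pm

Sort by start: 9:50 am–12:40 pm, 10:00 am–11:05 am, 1:20 pm–2:15 pm, 6:35 pm–7:55 pm, 7:10 pm–7:15 pm, 8:25 pm–10:05 pm, 8:45 pm–9:10 pm, 8:55 pm–10:00 pm.
10:00 am–11:05 am overlaps/touches 9:50 am–12:40 pm → extend to 9:50 am–12:40 pm.
1:20 pm–2:15 pm is disjoint → start new block.
6:35 pm–7:55 pm is disjoint → start new block.
7:10 pm–7:15 pm overlaps/touches 6:35 pm–7:55 pm → extend to 6:35 pm–7:55 pm.
8:25 pm–10:05 pm is disjoint → start new block.
8:45 pm–9:10 pm overlaps/touches 8:25 pm–10:05 pm → extend to 8:25 pm–10:05 pm.
8:55 pm–10:00 pm overlaps/touches 8:25 pm–10:05 pm → extend to 8:25 pm–10:05 pm.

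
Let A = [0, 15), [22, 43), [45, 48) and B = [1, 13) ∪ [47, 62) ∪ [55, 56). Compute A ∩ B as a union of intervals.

[1, 13) ∪ [47, 48)

B, merged: [1, 13), [47, 62).
[0, 15) overlaps B on [1, 13).
[22, 43) falls entirely outside B.
[45, 48) overlaps B on [47, 48).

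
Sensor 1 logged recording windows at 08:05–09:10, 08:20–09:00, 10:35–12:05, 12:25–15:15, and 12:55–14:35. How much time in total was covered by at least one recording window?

Merged: 08:05–09:10, 10:35–12:05, 12:25–15:15.
Lengths: 1 h 5 min + 1 h 30 min + 2 h 50 min = 5 h 25 min.

5 h 25 min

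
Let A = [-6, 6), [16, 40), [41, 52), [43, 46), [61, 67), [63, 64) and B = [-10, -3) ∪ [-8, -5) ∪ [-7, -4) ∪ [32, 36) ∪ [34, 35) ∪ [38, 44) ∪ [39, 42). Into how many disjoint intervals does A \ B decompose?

Merge the first list: [-6, 6), [16, 40), [41, 52), [61, 67).
Merge the second list: [-10, -3), [32, 36), [38, 44).
A \ B = [-3, 6), [16, 32), [36, 38), [44, 52), [61, 67).
That is 5 disjoint pieces.

5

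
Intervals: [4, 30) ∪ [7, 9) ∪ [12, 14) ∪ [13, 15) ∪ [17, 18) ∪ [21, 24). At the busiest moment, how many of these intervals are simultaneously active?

Sweep endpoints in order; track running count of active intervals.
Peak of 3 reached at 13.

3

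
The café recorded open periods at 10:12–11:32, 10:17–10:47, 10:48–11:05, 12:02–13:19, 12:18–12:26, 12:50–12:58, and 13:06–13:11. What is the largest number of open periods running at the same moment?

2

At 10:17, 2 of the intervals are simultaneously active.
No point has more.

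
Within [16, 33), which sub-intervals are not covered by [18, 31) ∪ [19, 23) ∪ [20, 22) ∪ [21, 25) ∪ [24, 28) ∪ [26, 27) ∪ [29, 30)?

[16, 18) ∪ [31, 33)

Covered (merged): [18, 31).
Gaps within [16, 33): [16, 18), [31, 33).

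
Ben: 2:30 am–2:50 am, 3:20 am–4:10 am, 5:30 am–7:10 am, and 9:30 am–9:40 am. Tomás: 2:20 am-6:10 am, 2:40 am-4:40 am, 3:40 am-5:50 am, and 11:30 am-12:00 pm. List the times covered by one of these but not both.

Merge the second list: 2:20 am–6:10 am, 11:30 am–12:00 pm.
A \ B = 6:10 am–7:10 am, 9:30 am–9:40 am.
B \ A = 2:20 am–2:30 am, 2:50 am–3:20 am, 4:10 am–5:30 am, 11:30 am–12:00 pm.
Union of the two gives the symmetric difference.

2:20 am–2:30 am, 2:50 am–3:20 am, 4:10 am–5:30 am, 6:10 am–7:10 am, 9:30 am–9:40 am, 11:30 am–12:00 pm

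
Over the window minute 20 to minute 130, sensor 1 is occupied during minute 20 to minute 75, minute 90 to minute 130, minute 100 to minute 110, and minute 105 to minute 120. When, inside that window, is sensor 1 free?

minute 75 to minute 90

After merging, the occupied span is minute 20 to minute 75, minute 90 to minute 130.
Gaps within minute 20 to minute 130: minute 75 to minute 90.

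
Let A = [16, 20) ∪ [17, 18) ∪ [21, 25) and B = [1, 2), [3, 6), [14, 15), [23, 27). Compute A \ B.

[16, 20) ∪ [21, 23)

A, merged: [16, 20), [21, 25).
[16, 20) is untouched.
[21, 25) with B removed leaves [21, 23).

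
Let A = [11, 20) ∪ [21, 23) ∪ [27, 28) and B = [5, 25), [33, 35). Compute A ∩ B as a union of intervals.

[11, 20) ∪ [21, 23)

[11, 20) ∩ B → [11, 20).
[21, 23) ∩ B → [21, 23).
[27, 28) meets no B interval.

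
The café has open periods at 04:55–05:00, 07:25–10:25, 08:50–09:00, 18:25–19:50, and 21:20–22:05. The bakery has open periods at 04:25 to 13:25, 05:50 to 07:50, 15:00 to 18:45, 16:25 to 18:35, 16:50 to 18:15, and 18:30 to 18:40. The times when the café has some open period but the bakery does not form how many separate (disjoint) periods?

First set merges to 04:55-05:00, 07:25-10:25, 18:25-19:50, 21:20-22:05.
Second set merges to 04:25-13:25, 15:00-18:45.
A \ B = 18:45-19:50, 21:20-22:05.
That is 2 disjoint pieces.

2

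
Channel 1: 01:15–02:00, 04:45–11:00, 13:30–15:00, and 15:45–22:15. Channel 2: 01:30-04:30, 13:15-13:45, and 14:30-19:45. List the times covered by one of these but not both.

A but not B: 01:15-01:30, 04:45-11:00, 13:45-14:30, 19:45-22:15.
B but not A: 02:00-04:30, 13:15-13:30, 15:00-15:45.
Combining gives A △ B.

01:15-01:30, 02:00-04:30, 04:45-11:00, 13:15-13:30, 13:45-14:30, 15:00-15:45, 19:45-22:15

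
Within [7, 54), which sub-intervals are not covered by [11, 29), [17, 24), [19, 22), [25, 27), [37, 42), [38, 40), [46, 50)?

After merging, the occupied span is [11, 29), [37, 42), [46, 50).
Complement within [7, 54): [7, 11), [29, 37), [42, 46), [50, 54).

[7, 11) ∪ [29, 37) ∪ [42, 46) ∪ [50, 54)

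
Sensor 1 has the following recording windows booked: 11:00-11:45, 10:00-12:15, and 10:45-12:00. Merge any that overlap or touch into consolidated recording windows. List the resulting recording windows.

Sort by start: 10:00–12:15, 10:45–12:00, 11:00–11:45.
10:45–12:00 overlaps/touches 10:00–12:15 → extend to 10:00–12:15.
11:00–11:45 overlaps/touches 10:00–12:15 → extend to 10:00–12:15.

10:00–12:15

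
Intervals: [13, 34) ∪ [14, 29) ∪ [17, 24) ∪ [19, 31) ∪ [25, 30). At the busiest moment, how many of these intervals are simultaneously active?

Sweep endpoints in order; track running count of active intervals.
Peak of 4 reached at 19.

4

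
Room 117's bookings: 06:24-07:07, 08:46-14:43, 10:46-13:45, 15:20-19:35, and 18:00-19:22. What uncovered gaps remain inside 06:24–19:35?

07:07–08:46, 14:43–15:20

Covered (merged): 06:24–07:07, 08:46–14:43, 15:20–19:35.
Gaps within 06:24–19:35: 07:07–08:46, 14:43–15:20.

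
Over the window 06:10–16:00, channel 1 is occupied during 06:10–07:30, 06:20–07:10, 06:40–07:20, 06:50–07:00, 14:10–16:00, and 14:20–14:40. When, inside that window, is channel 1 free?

07:30–14:10

Covered (merged): 06:10–07:30, 14:10–16:00.
Complement within 06:10–16:00: 07:30–14:10.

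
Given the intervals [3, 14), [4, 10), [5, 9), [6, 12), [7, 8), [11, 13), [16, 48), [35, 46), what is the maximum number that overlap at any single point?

5

Sweep endpoints in order; track running count of active intervals.
Peak of 5 reached at 7.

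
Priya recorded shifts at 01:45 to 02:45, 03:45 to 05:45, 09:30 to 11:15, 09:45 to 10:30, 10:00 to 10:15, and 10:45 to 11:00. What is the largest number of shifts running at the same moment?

At 10:00, 3 of the intervals are simultaneously active.
No point has more.

3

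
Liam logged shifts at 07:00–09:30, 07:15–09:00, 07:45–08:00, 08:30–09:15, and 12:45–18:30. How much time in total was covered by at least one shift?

Merged: 07:00–09:30, 12:45–18:30.
Lengths: 2 h 30 min + 5 h 45 min = 8 h 15 min.

8 h 15 min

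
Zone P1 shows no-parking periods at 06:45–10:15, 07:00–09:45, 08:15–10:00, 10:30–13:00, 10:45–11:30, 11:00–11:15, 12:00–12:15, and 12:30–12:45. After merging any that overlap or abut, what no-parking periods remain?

06:45–10:15, 10:30–13:00

07:00–09:45 overlaps/touches 06:45–10:15 → extend to 06:45–10:15.
08:15–10:00 overlaps/touches 06:45–10:15 → extend to 06:45–10:15.
10:30–13:00 is disjoint → start new block.
10:45–11:30 overlaps/touches 10:30–13:00 → extend to 10:30–13:00.
11:00–11:15 overlaps/touches 10:30–13:00 → extend to 10:30–13:00.
12:00–12:15 overlaps/touches 10:30–13:00 → extend to 10:30–13:00.
12:30–12:45 overlaps/touches 10:30–13:00 → extend to 10:30–13:00.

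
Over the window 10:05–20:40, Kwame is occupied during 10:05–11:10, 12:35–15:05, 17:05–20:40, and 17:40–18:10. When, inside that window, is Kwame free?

After merging, the occupied span is 10:05-11:10, 12:35-15:05, 17:05-20:40.
Gaps within 10:05-20:40: 11:10-12:35, 15:05-17:05.

11:10-12:35, 15:05-17:05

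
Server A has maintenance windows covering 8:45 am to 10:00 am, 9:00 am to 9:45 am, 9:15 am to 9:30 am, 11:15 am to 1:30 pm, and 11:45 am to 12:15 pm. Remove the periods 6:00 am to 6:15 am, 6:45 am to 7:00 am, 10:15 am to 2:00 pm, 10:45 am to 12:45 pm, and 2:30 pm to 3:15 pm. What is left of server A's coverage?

8:45 am–10:00 am

A, merged: 8:45 am–10:00 am, 11:15 am–1:30 pm.
B, merged: 6:00 am–6:15 am, 6:45 am–7:00 am, 10:15 am–2:00 pm, 2:30 pm–3:15 pm.
8:45 am–10:00 am: nothing removed.
11:15 am–1:30 pm: entirely removed.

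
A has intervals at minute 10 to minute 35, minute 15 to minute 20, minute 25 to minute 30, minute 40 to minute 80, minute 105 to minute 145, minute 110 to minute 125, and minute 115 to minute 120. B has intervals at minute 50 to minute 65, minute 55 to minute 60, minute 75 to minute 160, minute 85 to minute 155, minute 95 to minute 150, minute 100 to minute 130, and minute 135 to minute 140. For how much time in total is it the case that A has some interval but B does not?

45 minutes

First set merges to minute 10 to minute 35, minute 40 to minute 80, minute 105 to minute 145.
Second set merges to minute 50 to minute 65, minute 75 to minute 160.
A \ B = minute 10 to minute 35, minute 40 to minute 50, minute 65 to minute 75.
Total: 25 minutes + 10 minutes + 10 minutes = 45 minutes.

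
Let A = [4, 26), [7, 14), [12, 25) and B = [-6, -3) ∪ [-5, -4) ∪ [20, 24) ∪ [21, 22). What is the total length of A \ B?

A, merged: [4, 26).
B, merged: [-6, -3), [20, 24).
A \ B = [4, 20), [24, 26).
Total: 16 + 2 = 18.

18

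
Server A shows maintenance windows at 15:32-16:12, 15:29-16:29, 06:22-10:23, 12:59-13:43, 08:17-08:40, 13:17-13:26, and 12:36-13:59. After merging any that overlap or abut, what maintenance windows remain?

06:22–10:23, 12:36–13:59, 15:29–16:29

Sort by start: 06:22–10:23, 08:17–08:40, 12:36–13:59, 12:59–13:43, 13:17–13:26, 15:29–16:29, 15:32–16:12.
08:17–08:40 overlaps/touches 06:22–10:23 → extend to 06:22–10:23.
12:36–13:59 is disjoint → start new block.
12:59–13:43 overlaps/touches 12:36–13:59 → extend to 12:36–13:59.
13:17–13:26 overlaps/touches 12:36–13:59 → extend to 12:36–13:59.
15:29–16:29 is disjoint → start new block.
15:32–16:12 overlaps/touches 15:29–16:29 → extend to 15:29–16:29.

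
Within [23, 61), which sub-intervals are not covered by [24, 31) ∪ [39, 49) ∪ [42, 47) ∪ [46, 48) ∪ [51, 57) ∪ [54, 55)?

[23, 24) ∪ [31, 39) ∪ [49, 51) ∪ [57, 61)

Covered (merged): [24, 31), [39, 49), [51, 57).
Complement within [23, 61): [23, 24), [31, 39), [49, 51), [57, 61).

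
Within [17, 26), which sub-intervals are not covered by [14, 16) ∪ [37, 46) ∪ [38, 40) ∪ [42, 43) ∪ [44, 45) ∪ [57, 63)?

[17, 26)

After merging, the occupied span is [14, 16), [37, 46), [57, 63).
Uncovered inside [17, 26): [17, 26).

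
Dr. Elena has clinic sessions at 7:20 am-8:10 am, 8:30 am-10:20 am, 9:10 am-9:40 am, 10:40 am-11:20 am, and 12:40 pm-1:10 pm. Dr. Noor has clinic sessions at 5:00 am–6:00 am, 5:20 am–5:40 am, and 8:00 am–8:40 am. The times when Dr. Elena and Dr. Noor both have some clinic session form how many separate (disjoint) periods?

2

Merge the first list: 7:20 am–8:10 am, 8:30 am–10:20 am, 10:40 am–11:20 am, 12:40 pm–1:10 pm.
Merge the second list: 5:00 am–6:00 am, 8:00 am–8:40 am.
A ∩ B = 8:00 am–8:10 am, 8:30 am–8:40 am.
That is 2 disjoint pieces.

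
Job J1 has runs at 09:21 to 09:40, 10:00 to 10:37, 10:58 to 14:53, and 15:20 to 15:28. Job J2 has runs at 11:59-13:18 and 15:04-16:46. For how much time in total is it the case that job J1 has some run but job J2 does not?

3 h 32 min

A \ B = 09:21–09:40, 10:00–10:37, 10:58–11:59, 13:18–14:53.
Total: 19 min + 37 min + 1 h 1 min + 1 h 35 min = 3 h 32 min.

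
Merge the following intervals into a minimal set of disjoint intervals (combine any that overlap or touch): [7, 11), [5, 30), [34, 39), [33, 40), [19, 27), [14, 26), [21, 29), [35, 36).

[5, 30) ∪ [33, 40)

Sort by start: [5, 30), [7, 11), [14, 26), [19, 27), [21, 29), [33, 40), [34, 39), [35, 36).
[7, 11) overlaps/touches [5, 30) → extend to [5, 30).
[14, 26) overlaps/touches [5, 30) → extend to [5, 30).
[19, 27) overlaps/touches [5, 30) → extend to [5, 30).
[21, 29) overlaps/touches [5, 30) → extend to [5, 30).
[33, 40) is disjoint → start new block.
[34, 39) overlaps/touches [33, 40) → extend to [33, 40).
[35, 36) overlaps/touches [33, 40) → extend to [33, 40).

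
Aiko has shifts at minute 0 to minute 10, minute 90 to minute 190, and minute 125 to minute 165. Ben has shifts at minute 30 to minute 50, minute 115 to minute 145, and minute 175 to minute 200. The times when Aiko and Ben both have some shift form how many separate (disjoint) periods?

2

First set merges to minute 0 to minute 10, minute 90 to minute 190.
A ∩ B = minute 115 to minute 145, minute 175 to minute 190.
That is 2 disjoint pieces.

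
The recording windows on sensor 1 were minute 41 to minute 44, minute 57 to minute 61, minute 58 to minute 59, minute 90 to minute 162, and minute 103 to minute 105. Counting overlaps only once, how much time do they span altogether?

Merged: minute 41 to minute 44, minute 57 to minute 61, minute 90 to minute 162.
Lengths: 3 minutes + 4 minutes + 72 minutes = 79 minutes.

79 minutes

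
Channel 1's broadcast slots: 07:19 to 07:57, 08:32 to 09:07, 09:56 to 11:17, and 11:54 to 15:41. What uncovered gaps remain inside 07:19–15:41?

07:57-08:32, 09:07-09:56, 11:17-11:54

After merging, the occupied span is 07:19-07:57, 08:32-09:07, 09:56-11:17, 11:54-15:41.
Uncovered inside 07:19-15:41: 07:57-08:32, 09:07-09:56, 11:17-11:54.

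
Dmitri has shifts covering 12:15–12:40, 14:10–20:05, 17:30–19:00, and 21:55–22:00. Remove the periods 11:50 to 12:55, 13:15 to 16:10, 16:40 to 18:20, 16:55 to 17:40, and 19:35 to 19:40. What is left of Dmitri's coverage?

A, merged: 12:15–12:40, 14:10–20:05, 21:55–22:00.
B, merged: 11:50–12:55, 13:15–16:10, 16:40–18:20, 19:35–19:40.
12:15–12:40 lies entirely inside B → drops out.
14:10–20:05 with B removed leaves 16:10–16:40, 18:20–19:35, 19:40–20:05.
21:55–22:00 is untouched.

16:10–16:40, 18:20–19:35, 19:40–20:05, 21:55–22:00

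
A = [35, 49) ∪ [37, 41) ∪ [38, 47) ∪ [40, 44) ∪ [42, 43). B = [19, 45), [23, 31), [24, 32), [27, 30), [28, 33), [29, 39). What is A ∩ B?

[35, 45)

Merge the first list: [35, 49).
Merge the second list: [19, 45).
[35, 49) ∩ B → [35, 45).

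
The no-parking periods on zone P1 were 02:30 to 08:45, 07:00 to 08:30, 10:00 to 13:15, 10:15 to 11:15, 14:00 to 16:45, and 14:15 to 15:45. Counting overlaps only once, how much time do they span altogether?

12 h 15 min

Merged: 02:30-08:45, 10:00-13:15, 14:00-16:45.
Lengths: 6 h 15 min + 3 h 15 min + 2 h 45 min = 12 h 15 min.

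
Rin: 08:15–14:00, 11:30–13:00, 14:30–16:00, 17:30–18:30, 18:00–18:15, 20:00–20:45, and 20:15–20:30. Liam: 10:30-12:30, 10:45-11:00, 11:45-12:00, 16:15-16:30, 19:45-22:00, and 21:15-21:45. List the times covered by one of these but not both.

08:15-10:30, 12:30-14:00, 14:30-16:00, 16:15-16:30, 17:30-18:30, 19:45-20:00, 20:45-22:00

Merge the first list: 08:15-14:00, 14:30-16:00, 17:30-18:30, 20:00-20:45.
Merge the second list: 10:30-12:30, 16:15-16:30, 19:45-22:00.
A but not B: 08:15-10:30, 12:30-14:00, 14:30-16:00, 17:30-18:30.
B but not A: 16:15-16:30, 19:45-20:00, 20:45-22:00.
Combining gives A △ B.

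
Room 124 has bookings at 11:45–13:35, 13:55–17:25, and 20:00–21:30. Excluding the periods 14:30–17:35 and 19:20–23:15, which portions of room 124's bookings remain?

11:45–13:35, 13:55–14:30

11:45–13:35 is untouched.
13:55–17:25 with B removed leaves 13:55–14:30.
20:00–21:30 lies entirely inside B → drops out.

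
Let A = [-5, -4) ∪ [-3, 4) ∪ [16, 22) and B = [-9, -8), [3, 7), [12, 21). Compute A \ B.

[-5, -4): no B overlap → unchanged.
[-3, 4) minus B → [-3, 3).
[16, 22) minus B → [21, 22).

[-5, -4) ∪ [-3, 3) ∪ [21, 22)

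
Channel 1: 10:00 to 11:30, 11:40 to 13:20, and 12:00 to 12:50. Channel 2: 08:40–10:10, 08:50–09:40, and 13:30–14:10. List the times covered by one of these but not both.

08:40-10:00, 10:10-11:30, 11:40-13:20, 13:30-14:10

Merge the first list: 10:00-11:30, 11:40-13:20.
Merge the second list: 08:40-10:10, 13:30-14:10.
Only in the first: 10:10-11:30, 11:40-13:20.
Only in the second: 08:40-10:00, 13:30-14:10.
Together these are the periods covered by exactly one.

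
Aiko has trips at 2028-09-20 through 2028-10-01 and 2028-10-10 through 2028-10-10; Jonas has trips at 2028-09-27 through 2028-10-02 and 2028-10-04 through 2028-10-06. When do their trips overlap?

2028-09-27 through 2028-10-01

2028-09-20 through 2028-10-01 meets the second set on 2028-09-27 through 2028-10-01.
2028-10-10 through 2028-10-10: no overlap with the second set.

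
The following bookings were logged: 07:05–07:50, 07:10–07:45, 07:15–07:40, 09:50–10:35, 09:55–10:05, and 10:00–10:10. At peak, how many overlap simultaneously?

Sweep endpoints in order; track running count of active intervals.
Peak of 3 reached at 07:15.

3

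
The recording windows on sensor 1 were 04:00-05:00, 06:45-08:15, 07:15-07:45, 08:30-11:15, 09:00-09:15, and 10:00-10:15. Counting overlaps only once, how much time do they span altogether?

Merged: 04:00–05:00, 06:45–08:15, 08:30–11:15.
Lengths: 1 h + 1 h 30 min + 2 h 45 min = 5 h 15 min.

5 h 15 min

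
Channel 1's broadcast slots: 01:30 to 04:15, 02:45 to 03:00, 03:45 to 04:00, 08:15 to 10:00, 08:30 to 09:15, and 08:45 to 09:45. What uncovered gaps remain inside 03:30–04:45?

The merged coverage is 01:30–04:15, 08:15–10:00.
Gaps within 03:30–04:45: 04:15–04:45.

04:15–04:45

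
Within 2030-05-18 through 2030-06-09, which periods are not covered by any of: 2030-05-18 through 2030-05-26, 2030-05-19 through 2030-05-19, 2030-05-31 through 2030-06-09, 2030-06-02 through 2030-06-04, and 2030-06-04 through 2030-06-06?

The merged coverage is 2030-05-18 through 2030-05-26, 2030-05-31 through 2030-06-09.
Gaps within 2030-05-18 through 2030-06-09: 2030-05-27 through 2030-05-30.

2030-05-27 through 2030-05-30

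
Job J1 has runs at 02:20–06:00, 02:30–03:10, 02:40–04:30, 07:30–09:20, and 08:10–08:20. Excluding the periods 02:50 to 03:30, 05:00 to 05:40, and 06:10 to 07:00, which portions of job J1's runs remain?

First set merges to 02:20–06:00, 07:30–09:20.
02:20–06:00 with B removed leaves 02:20–02:50, 03:30–05:00, 05:40–06:00.
07:30–09:20 is untouched.

02:20–02:50, 03:30–05:00, 05:40–06:00, 07:30–09:20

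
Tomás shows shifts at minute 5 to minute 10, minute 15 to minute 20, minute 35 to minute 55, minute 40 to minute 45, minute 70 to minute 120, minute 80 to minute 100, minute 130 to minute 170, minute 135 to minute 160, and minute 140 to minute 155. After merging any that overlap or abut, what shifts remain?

minute 5 to minute 10, minute 15 to minute 20, minute 35 to minute 55, minute 70 to minute 120, minute 130 to minute 170

minute 15 to minute 20 is disjoint → start new block.
minute 35 to minute 55 is disjoint → start new block.
minute 40 to minute 45 overlaps/touches minute 35 to minute 55 → extend to minute 35 to minute 55.
minute 70 to minute 120 is disjoint → start new block.
minute 80 to minute 100 overlaps/touches minute 70 to minute 120 → extend to minute 70 to minute 120.
minute 130 to minute 170 is disjoint → start new block.
minute 135 to minute 160 overlaps/touches minute 130 to minute 170 → extend to minute 130 to minute 170.
minute 140 to minute 155 overlaps/touches minute 130 to minute 170 → extend to minute 130 to minute 170.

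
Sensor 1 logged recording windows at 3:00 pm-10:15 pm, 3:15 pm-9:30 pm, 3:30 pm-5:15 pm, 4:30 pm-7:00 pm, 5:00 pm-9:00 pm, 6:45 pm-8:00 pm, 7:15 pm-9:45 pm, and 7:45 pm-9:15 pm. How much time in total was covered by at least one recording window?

Merged: 3:00 pm–10:15 pm.
Length: 7 h 15 min.

7 h 15 min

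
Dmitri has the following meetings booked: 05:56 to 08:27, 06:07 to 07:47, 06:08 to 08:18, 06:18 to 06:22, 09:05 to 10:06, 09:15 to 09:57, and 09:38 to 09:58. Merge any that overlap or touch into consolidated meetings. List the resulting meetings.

06:07–07:47 overlaps/touches 05:56–08:27 → extend to 05:56–08:27.
06:08–08:18 overlaps/touches 05:56–08:27 → extend to 05:56–08:27.
06:18–06:22 overlaps/touches 05:56–08:27 → extend to 05:56–08:27.
09:05–10:06 is disjoint → start new block.
09:15–09:57 overlaps/touches 09:05–10:06 → extend to 09:05–10:06.
09:38–09:58 overlaps/touches 09:05–10:06 → extend to 09:05–10:06.

05:56–08:27, 09:05–10:06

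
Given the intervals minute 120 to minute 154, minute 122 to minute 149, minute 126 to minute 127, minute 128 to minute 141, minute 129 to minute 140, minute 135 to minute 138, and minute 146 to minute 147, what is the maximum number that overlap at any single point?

Walk the sorted start/end points keeping a running depth.
The depth first hits 5 at minute 135.

5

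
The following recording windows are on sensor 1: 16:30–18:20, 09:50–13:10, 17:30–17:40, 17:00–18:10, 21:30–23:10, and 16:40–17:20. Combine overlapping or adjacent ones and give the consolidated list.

Sort by start: 09:50-13:10, 16:30-18:20, 16:40-17:20, 17:00-18:10, 17:30-17:40, 21:30-23:10.
16:30-18:20 is disjoint → start new block.
16:40-17:20 overlaps/touches 16:30-18:20 → extend to 16:30-18:20.
17:00-18:10 overlaps/touches 16:30-18:20 → extend to 16:30-18:20.
17:30-17:40 overlaps/touches 16:30-18:20 → extend to 16:30-18:20.
21:30-23:10 is disjoint → start new block.

09:50-13:10, 16:30-18:20, 21:30-23:10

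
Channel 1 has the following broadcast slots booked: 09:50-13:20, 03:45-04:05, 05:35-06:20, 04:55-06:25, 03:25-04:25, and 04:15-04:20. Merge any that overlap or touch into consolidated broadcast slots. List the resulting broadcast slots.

03:25–04:25, 04:55–06:25, 09:50–13:20

Sort by start: 03:25–04:25, 03:45–04:05, 04:15–04:20, 04:55–06:25, 05:35–06:20, 09:50–13:20.
03:45–04:05 overlaps/touches 03:25–04:25 → extend to 03:25–04:25.
04:15–04:20 overlaps/touches 03:25–04:25 → extend to 03:25–04:25.
04:55–06:25 is disjoint → start new block.
05:35–06:20 overlaps/touches 04:55–06:25 → extend to 04:55–06:25.
09:50–13:20 is disjoint → start new block.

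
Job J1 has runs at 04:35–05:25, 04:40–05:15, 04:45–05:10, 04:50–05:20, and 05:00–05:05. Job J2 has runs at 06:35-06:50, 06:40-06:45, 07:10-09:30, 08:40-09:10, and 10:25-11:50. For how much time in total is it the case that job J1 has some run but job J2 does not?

A, merged: 04:35–05:25.
B, merged: 06:35–06:50, 07:10–09:30, 10:25–11:50.
A \ B = 04:35–05:25.
Total: 50 min.

50 min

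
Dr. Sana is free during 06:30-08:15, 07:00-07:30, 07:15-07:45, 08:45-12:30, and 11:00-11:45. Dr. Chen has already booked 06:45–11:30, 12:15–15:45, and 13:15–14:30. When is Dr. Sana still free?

06:30-06:45, 11:30-12:15

First set merges to 06:30-08:15, 08:45-12:30.
Second set merges to 06:45-11:30, 12:15-15:45.
06:30-08:15 with B removed leaves 06:30-06:45.
08:45-12:30 with B removed leaves 11:30-12:15.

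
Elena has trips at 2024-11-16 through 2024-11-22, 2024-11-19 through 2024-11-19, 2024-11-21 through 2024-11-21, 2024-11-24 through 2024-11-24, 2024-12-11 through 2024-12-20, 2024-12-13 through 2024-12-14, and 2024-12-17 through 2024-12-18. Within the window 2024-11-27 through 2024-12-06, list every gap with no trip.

2024-11-27 through 2024-12-06

After merging, the occupied span is 2024-11-16 through 2024-11-22, 2024-11-24 through 2024-11-24, 2024-12-11 through 2024-12-20.
Uncovered inside 2024-11-27 through 2024-12-06: 2024-11-27 through 2024-12-06.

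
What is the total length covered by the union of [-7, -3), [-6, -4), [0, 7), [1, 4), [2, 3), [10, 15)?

Merged: [-7, -3), [0, 7), [10, 15).
Lengths: 4 + 7 + 5 = 16.

16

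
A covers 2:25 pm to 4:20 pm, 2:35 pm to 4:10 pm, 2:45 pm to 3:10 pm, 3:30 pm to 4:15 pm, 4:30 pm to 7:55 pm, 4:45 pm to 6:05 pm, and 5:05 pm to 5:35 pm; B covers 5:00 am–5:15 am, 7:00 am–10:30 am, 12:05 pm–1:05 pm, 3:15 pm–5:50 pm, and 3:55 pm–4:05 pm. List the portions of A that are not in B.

2:25 pm–3:15 pm, 5:50 pm–7:55 pm

First set merges to 2:25 pm–4:20 pm, 4:30 pm–7:55 pm.
Second set merges to 5:00 am–5:15 am, 7:00 am–10:30 am, 12:05 pm–1:05 pm, 3:15 pm–5:50 pm.
2:25 pm–4:20 pm with B removed leaves 2:25 pm–3:15 pm.
4:30 pm–7:55 pm with B removed leaves 5:50 pm–7:55 pm.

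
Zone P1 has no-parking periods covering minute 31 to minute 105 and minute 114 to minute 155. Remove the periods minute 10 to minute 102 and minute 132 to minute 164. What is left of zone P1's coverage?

minute 102 to minute 105, minute 114 to minute 132

minute 31 to minute 105 minus B → minute 102 to minute 105.
minute 114 to minute 155 minus B → minute 114 to minute 132.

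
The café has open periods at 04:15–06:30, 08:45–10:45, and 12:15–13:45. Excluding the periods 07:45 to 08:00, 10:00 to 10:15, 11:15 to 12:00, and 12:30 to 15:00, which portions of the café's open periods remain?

04:15–06:30: no B overlap → unchanged.
08:45–10:45 minus B → 08:45–10:00, 10:15–10:45.
12:15–13:45 minus B → 12:15–12:30.

04:15–06:30, 08:45–10:00, 10:15–10:45, 12:15–12:30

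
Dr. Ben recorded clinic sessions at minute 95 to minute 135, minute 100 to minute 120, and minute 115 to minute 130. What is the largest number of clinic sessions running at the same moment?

At minute 115, 3 of the intervals are simultaneously active.
No point has more.

3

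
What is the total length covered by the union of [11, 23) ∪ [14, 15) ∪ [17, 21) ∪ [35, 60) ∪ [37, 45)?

37

Merged: [11, 23), [35, 60).
Lengths: 12 + 25 = 37.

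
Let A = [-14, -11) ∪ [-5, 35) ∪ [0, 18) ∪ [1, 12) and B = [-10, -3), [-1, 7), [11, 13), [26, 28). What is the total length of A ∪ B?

First set merges to [-14, -11), [-5, 35).
A ∪ B = [-14, -11), [-10, 35).
Total: 3 + 45 = 48.

48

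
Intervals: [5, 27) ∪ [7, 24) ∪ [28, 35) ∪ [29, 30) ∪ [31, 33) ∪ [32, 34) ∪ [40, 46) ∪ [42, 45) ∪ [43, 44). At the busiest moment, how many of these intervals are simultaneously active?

Sweep endpoints in order; track running count of active intervals.
Peak of 3 reached at 32.

3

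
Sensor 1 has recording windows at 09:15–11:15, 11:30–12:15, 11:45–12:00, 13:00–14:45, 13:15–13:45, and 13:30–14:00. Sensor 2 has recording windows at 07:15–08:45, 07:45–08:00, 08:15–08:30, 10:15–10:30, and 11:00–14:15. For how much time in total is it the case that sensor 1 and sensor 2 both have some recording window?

Merge the first list: 09:15–11:15, 11:30–12:15, 13:00–14:45.
Merge the second list: 07:15–08:45, 10:15–10:30, 11:00–14:15.
A ∩ B = 10:15–10:30, 11:00–11:15, 11:30–12:15, 13:00–14:15.
Total: 15 min + 15 min + 45 min + 1 h 15 min = 2 h 30 min.

2 h 30 min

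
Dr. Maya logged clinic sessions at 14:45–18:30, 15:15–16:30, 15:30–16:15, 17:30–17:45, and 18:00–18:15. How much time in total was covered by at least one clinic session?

3 h 45 min

Merged: 14:45–18:30.
Length: 3 h 45 min.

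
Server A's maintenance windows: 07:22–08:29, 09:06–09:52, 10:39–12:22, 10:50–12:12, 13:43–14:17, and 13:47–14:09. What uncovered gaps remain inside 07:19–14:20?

07:19–07:22, 08:29–09:06, 09:52–10:39, 12:22–13:43, 14:17–14:20

The merged coverage is 07:22–08:29, 09:06–09:52, 10:39–12:22, 13:43–14:17.
Complement within 07:19–14:20: 07:19–07:22, 08:29–09:06, 09:52–10:39, 12:22–13:43, 14:17–14:20.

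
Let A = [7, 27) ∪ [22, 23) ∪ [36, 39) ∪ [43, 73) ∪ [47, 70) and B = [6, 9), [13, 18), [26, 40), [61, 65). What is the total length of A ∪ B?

64

First set merges to [7, 27), [36, 39), [43, 73).
A ∪ B = [6, 40), [43, 73).
Total: 34 + 30 = 64.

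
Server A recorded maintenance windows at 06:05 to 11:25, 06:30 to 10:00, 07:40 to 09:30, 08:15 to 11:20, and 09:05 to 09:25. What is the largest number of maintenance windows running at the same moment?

Sweep endpoints in order; track running count of active intervals.
Peak of 5 reached at 09:05.

5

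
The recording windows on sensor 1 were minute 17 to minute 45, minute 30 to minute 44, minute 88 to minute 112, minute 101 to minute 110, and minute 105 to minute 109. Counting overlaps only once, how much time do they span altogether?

52 minutes

Merged: minute 17 to minute 45, minute 88 to minute 112.
Lengths: 28 minutes + 24 minutes = 52 minutes.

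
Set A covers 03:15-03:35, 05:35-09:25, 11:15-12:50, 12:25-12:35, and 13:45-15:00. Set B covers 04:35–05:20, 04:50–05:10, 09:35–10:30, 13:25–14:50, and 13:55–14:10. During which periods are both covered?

13:45-14:50

A, merged: 03:15-03:35, 05:35-09:25, 11:15-12:50, 13:45-15:00.
B, merged: 04:35-05:20, 09:35-10:30, 13:25-14:50.
03:15-03:35 meets no B interval.
05:35-09:25 meets no B interval.
11:15-12:50 meets no B interval.
13:45-15:00 ∩ B → 13:45-14:50.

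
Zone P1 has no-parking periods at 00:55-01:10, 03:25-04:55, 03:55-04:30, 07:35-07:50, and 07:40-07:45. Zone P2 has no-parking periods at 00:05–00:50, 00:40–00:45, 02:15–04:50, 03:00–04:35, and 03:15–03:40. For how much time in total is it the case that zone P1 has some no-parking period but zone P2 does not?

Merge the first list: 00:55-01:10, 03:25-04:55, 07:35-07:50.
Merge the second list: 00:05-00:50, 02:15-04:50.
A \ B = 00:55-01:10, 04:50-04:55, 07:35-07:50.
Total: 15 min + 5 min + 15 min = 35 min.

35 min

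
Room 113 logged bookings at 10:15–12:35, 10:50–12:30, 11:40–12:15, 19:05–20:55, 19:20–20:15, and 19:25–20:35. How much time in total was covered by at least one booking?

Merged: 10:15-12:35, 19:05-20:55.
Lengths: 2 h 20 min + 1 h 50 min = 4 h 10 min.

4 h 10 min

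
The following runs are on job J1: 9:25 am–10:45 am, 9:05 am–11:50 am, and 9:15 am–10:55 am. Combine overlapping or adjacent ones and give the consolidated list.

Sort by start: 9:05 am–11:50 am, 9:15 am–10:55 am, 9:25 am–10:45 am.
9:15 am–10:55 am overlaps/touches 9:05 am–11:50 am → extend to 9:05 am–11:50 am.
9:25 am–10:45 am overlaps/touches 9:05 am–11:50 am → extend to 9:05 am–11:50 am.

9:05 am–11:50 am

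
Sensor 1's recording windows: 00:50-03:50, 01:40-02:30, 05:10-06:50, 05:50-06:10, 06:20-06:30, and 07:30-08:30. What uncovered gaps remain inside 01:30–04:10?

03:50-04:10

The merged coverage is 00:50-03:50, 05:10-06:50, 07:30-08:30.
Uncovered inside 01:30-04:10: 03:50-04:10.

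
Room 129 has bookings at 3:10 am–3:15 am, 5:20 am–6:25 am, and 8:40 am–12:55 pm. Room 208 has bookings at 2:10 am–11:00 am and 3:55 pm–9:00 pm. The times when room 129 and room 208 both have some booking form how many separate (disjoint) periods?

3

A ∩ B = 3:10 am–3:15 am, 5:20 am–6:25 am, 8:40 am–11:00 am.
That is 3 disjoint pieces.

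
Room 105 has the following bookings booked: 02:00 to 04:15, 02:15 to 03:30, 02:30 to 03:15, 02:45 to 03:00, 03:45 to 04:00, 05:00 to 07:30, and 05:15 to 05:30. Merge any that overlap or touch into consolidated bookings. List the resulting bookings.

02:15-03:30 overlaps/touches 02:00-04:15 → extend to 02:00-04:15.
02:30-03:15 overlaps/touches 02:00-04:15 → extend to 02:00-04:15.
02:45-03:00 overlaps/touches 02:00-04:15 → extend to 02:00-04:15.
03:45-04:00 overlaps/touches 02:00-04:15 → extend to 02:00-04:15.
05:00-07:30 is disjoint → start new block.
05:15-05:30 overlaps/touches 05:00-07:30 → extend to 05:00-07:30.

02:00-04:15, 05:00-07:30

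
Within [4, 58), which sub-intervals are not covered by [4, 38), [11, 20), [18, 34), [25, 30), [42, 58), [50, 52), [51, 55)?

[38, 42)

After merging, the occupied span is [4, 38), [42, 58).
Uncovered inside [4, 58): [38, 42).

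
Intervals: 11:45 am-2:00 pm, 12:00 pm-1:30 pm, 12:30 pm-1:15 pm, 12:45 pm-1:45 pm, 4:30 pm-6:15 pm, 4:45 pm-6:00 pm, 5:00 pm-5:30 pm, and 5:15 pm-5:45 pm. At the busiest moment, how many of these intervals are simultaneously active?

4

At 12:45 pm, 4 of the intervals are simultaneously active.
No point has more.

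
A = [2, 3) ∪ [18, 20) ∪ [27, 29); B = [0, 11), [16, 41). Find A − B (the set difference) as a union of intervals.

[2, 3): entirely removed.
[18, 20): entirely removed.
[27, 29): entirely removed.

none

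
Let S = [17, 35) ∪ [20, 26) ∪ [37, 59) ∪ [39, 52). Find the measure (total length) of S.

40

Merged: [17, 35), [37, 59).
Lengths: 18 + 22 = 40.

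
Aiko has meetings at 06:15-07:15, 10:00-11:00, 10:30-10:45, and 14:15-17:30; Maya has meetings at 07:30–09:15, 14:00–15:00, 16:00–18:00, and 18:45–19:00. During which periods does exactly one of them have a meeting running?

06:15-07:15, 07:30-09:15, 10:00-11:00, 14:00-14:15, 15:00-16:00, 17:30-18:00, 18:45-19:00

A, merged: 06:15-07:15, 10:00-11:00, 14:15-17:30.
A \ B = 06:15-07:15, 10:00-11:00, 15:00-16:00.
B \ A = 07:30-09:15, 14:00-14:15, 17:30-18:00, 18:45-19:00.
Union of the two gives the symmetric difference.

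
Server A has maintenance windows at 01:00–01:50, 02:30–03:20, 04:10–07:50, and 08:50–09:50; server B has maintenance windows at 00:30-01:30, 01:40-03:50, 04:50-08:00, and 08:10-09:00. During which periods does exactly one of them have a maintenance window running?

00:30–01:00, 01:30–01:40, 01:50–02:30, 03:20–03:50, 04:10–04:50, 07:50–08:00, 08:10–08:50, 09:00–09:50

Only in the first: 01:30–01:40, 04:10–04:50, 09:00–09:50.
Only in the second: 00:30–01:00, 01:50–02:30, 03:20–03:50, 07:50–08:00, 08:10–08:50.
Together these are the periods covered by exactly one.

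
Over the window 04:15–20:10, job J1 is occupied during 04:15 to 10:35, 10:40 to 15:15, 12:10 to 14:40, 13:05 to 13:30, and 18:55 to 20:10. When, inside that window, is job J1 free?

After merging, the occupied span is 04:15-10:35, 10:40-15:15, 18:55-20:10.
Complement within 04:15-20:10: 10:35-10:40, 15:15-18:55.

10:35-10:40, 15:15-18:55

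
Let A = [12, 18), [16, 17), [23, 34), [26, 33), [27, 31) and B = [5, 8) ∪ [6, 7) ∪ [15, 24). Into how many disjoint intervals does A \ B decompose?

A, merged: [12, 18), [23, 34).
B, merged: [5, 8), [15, 24).
A \ B = [12, 15), [24, 34).
That is 2 disjoint pieces.

2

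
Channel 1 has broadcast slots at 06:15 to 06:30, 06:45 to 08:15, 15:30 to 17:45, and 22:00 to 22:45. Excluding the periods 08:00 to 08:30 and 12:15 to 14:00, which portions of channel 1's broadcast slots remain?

06:15-06:30: no B overlap → unchanged.
06:45-08:15 minus B → 06:45-08:00.
15:30-17:45: no B overlap → unchanged.
22:00-22:45: no B overlap → unchanged.

06:15-06:30, 06:45-08:00, 15:30-17:45, 22:00-22:45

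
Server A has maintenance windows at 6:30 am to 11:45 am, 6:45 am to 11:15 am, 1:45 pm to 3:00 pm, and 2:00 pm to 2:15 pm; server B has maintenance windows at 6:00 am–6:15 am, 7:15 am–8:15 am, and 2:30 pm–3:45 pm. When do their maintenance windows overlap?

A, merged: 6:30 am–11:45 am, 1:45 pm–3:00 pm.
6:30 am–11:45 am ∩ B → 7:15 am–8:15 am.
1:45 pm–3:00 pm ∩ B → 2:30 pm–3:00 pm.

7:15 am–8:15 am, 2:30 pm–3:00 pm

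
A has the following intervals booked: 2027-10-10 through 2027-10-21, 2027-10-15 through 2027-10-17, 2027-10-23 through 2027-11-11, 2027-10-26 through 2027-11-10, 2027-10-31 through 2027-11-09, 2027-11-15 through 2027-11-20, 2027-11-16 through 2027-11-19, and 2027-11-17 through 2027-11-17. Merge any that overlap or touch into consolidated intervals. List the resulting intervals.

2027-10-15 through 2027-10-17 overlaps/touches 2027-10-10 through 2027-10-21 → extend to 2027-10-10 through 2027-10-21.
2027-10-23 through 2027-11-11 is disjoint → start new block.
2027-10-26 through 2027-11-10 overlaps/touches 2027-10-23 through 2027-11-11 → extend to 2027-10-23 through 2027-11-11.
2027-10-31 through 2027-11-09 overlaps/touches 2027-10-23 through 2027-11-11 → extend to 2027-10-23 through 2027-11-11.
2027-11-15 through 2027-11-20 is disjoint → start new block.
2027-11-16 through 2027-11-19 overlaps/touches 2027-11-15 through 2027-11-20 → extend to 2027-11-15 through 2027-11-20.
2027-11-17 through 2027-11-17 overlaps/touches 2027-11-15 through 2027-11-20 → extend to 2027-11-15 through 2027-11-20.

2027-10-10 through 2027-10-21, 2027-10-23 through 2027-11-11, 2027-11-15 through 2027-11-20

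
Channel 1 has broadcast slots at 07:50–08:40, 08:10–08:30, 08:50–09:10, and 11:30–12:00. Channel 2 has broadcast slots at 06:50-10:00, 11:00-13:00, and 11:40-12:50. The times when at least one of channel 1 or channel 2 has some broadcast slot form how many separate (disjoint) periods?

First set merges to 07:50–08:40, 08:50–09:10, 11:30–12:00.
Second set merges to 06:50–10:00, 11:00–13:00.
A ∪ B = 06:50–10:00, 11:00–13:00.
That is 2 disjoint pieces.

2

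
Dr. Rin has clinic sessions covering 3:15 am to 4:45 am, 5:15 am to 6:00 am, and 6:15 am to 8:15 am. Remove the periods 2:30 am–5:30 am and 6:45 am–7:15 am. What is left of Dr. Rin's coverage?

3:15 am–4:45 am: entirely removed.
5:15 am–6:00 am \ B = 5:30 am–6:00 am.
6:15 am–8:15 am \ B = 6:15 am–6:45 am, 7:15 am–8:15 am.

5:30 am–6:00 am, 6:15 am–6:45 am, 7:15 am–8:15 am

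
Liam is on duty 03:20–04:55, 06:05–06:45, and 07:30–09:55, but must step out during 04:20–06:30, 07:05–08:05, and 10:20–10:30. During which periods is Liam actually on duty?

03:20-04:55 minus B → 03:20-04:20.
06:05-06:45 minus B → 06:30-06:45.
07:30-09:55 minus B → 08:05-09:55.

03:20-04:20, 06:30-06:45, 08:05-09:55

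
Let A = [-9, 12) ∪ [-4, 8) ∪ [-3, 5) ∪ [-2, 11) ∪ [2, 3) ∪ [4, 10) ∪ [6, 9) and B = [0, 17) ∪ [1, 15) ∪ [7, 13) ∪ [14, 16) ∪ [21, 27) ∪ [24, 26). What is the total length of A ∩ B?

12

Merge the first list: [-9, 12).
Merge the second list: [0, 17), [21, 27).
A ∩ B = [0, 12).
Total: 12.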